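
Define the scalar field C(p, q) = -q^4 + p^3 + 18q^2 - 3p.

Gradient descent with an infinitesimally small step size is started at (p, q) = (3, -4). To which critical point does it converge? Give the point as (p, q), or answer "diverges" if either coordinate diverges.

diverges

C is separable, so gradient descent decouples: p follows -∂C/∂p, q follows -∂C/∂q.
∂C/∂p = 3(p - 1)(p + 1); at p=3 this is 24, so p decreases.
∂C/∂q = -4q(q - 3)(q + 3); at q=-4 this is 112, so q decreases.
The q-coordinate has no critical point in that direction and runs off to infinity.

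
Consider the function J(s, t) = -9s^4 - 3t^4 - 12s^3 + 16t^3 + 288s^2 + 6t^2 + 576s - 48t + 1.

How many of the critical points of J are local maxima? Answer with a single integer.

4

J separates as a function of s plus a function of t, so ∇J=0 decouples.
∂J/∂s = -36(s - 4)(s + 1)(s + 4) = 0 at s ∈ {-4, -1, 4}; ∂J/∂t = -12(t - 4)(t - 1)(t + 1) = 0 at t ∈ {-1, 1, 4}.
The Hessian is diagonal: diag(J_ss, J_tt). Second derivatives: J_ss(-4)=-864, J_ss(-1)=540, J_ss(4)=-1440; J_tt(-1)=-120, J_tt(1)=72, J_tt(4)=-180.
Local maxima occur where both diagonal entries negative: (-4, -1), (-4, 4), (4, -1), (4, 4). Count: 4.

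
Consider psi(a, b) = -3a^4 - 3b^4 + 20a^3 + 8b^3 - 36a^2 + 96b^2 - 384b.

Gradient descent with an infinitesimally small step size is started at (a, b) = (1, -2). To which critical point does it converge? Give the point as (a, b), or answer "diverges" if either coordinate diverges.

(2, 2)

psi is separable, so gradient descent decouples: a follows -∂psi/∂a, b follows -∂psi/∂b.
∂psi/∂a = -12a(a - 3)(a - 2); at a=1 this is -24, so a increases.
∂psi/∂b = -12(b - 4)(b - 2)(b + 4); at b=-2 this is -576, so b increases.
a converges to its nearest critical value 2 (a local min of the a-part); b converges to 2. The iterate converges to (2, 2).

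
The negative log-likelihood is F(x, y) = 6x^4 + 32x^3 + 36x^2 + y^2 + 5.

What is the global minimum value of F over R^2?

-49

F(x,y) separates as P(x) + Q(y) + 5, so its minimum is min P + min Q + 5.
P'(x) = 24x(x + 1)(x + 3) vanishes at x ∈ {-3, -1, 0}; Q'(y) = 2y vanishes at y ∈ {0}.
Local minima of P (where P''>0): P(-3)=-54, P(0)=0. Local minima of Q: Q(0)=0.
So the global minimum of F is P(-3) + Q(0) + 5 = -54 + 0 + 5 = -49, attained at (-3, 0).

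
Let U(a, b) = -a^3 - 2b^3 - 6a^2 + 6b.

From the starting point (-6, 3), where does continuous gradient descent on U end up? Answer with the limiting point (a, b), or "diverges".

U is separable, so gradient descent decouples: a follows -∂U/∂a, b follows -∂U/∂b.
∂U/∂a = -3a(a + 4); at a=-6 this is -36, so a increases.
∂U/∂b = -6(b - 1)(b + 1); at b=3 this is -48, so b increases.
The b-coordinate has no critical point in that direction and runs off to infinity.

diverges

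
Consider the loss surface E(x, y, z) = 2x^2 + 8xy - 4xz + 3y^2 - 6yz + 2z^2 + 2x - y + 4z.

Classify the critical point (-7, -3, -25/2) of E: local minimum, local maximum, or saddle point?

saddle point

The Hessian is constant: H = [[4, 8, -4], [8, 6, -6], [-4, -6, 4]].
Leading principal minors: Δ₁ = 4, Δ₂ = -40, Δ₃ = -16.
The minors fit neither the all-positive nor the alternating-sign pattern, so H is indefinite: a saddle point.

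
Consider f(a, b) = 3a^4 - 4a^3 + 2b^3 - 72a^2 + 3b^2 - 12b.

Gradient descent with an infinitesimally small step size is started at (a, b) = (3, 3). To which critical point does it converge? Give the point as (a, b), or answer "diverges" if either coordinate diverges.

(4, 1)

f is separable, so gradient descent decouples: a follows -∂f/∂a, b follows -∂f/∂b.
∂f/∂a = 12a(a - 4)(a + 3); at a=3 this is -216, so a increases.
∂f/∂b = 6(b - 1)(b + 2); at b=3 this is 60, so b decreases.
a converges to its nearest critical value 4 (a local min of the a-part); b converges to 1. The iterate converges to (4, 1).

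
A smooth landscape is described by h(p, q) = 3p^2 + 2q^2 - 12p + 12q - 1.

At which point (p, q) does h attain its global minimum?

h(p,q) separates as A(p) + B(q) − 1, so its minimum is min A + min B − 1.
A'(p) = 6p - 12 vanishes at p ∈ {2}; B'(q) = 4q + 12 vanishes at q ∈ {-3}.
Local minima of A (where A''>0): A(2)=-12. Local minima of B: B(-3)=-18.
So the global minimum of h is A(2) + B(-3) − 1 = -12 − 18 − 1 = -31, attained at (2, -3).

(2, -3)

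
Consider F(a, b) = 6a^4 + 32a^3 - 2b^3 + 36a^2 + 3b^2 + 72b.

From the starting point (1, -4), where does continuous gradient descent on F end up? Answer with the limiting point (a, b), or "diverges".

F is separable, so gradient descent decouples: a follows -∂F/∂a, b follows -∂F/∂b.
∂F/∂a = 24a(a + 1)(a + 3); at a=1 this is 192, so a decreases.
∂F/∂b = -6(b - 4)(b + 3); at b=-4 this is -48, so b increases.
a converges to its nearest critical value 0 (a local min of the a-part); b converges to -3. The iterate converges to (0, -3).

(0, -3)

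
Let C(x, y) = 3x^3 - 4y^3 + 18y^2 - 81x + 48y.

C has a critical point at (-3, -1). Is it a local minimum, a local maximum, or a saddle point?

The mixed partial ∂²C/∂x∂y is 0, so the Hessian at any point is diag(C_xx, C_yy) = diag(18x, 12(-2y + 3)).
At (-3, -1): H = diag(-54, 60).
The eigenvalues have opposite signs, so H is indefinite: a saddle point.

saddle point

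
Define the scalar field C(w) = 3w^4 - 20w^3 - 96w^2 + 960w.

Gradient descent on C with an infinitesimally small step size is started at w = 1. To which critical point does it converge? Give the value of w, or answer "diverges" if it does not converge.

-4

C'(w) = 12(w - 5)(w - 4)(w + 4), so C'(1) = 720.
Gradient descent moves in the -C' direction, i.e. w is decreasing.
The nearest critical point in that direction is w = -4, where C'' = 864 > 0 (a local minimum). The iterate converges there.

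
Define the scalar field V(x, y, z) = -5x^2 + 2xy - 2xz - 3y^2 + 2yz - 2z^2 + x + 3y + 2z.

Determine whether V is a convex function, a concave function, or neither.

concave

V is quadratic, so its Hessian is the constant matrix H = [[-10, 2, -2], [2, -6, 2], [-2, 2, -4]].
Leading principal minors: -10, 56, -176.
Signs alternate −, +, − ⇒ H ≺ 0 ⇒ concave.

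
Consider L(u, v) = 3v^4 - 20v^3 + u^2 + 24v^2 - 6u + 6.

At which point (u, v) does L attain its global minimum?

L(u,v) separates as P(u) + Q(v) + 6, so its minimum is min P + min Q + 6.
P'(u) = 2u - 6 vanishes at u ∈ {3}; Q'(v) = 12v(v - 4)(v - 1) vanishes at v ∈ {0, 1, 4}.
Local minima of P (where P''>0): P(3)=-9. Local minima of Q: Q(0)=0, Q(4)=-128.
So the global minimum of L is P(3) + Q(4) + 6 = -9 − 128 + 6 = -131, attained at (3, 4).

(3, 4)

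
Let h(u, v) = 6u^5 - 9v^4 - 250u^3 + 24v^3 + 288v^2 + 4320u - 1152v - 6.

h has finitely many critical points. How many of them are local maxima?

h separates as a function of u plus a function of v, so ∇h=0 decouples.
∂h/∂u = 30(u - 4)(u - 3)(u + 3)(u + 4) = 0 at u ∈ {-4, -3, 3, 4}; ∂h/∂v = -36(v - 4)(v - 2)(v + 4) = 0 at v ∈ {-4, 2, 4}.
The Hessian is diagonal: diag(h_uu, h_vv). Second derivatives: h_uu(-4)=-1680, h_uu(-3)=1260, h_uu(3)=-1260, h_uu(4)=1680; h_vv(-4)=-1728, h_vv(2)=432, h_vv(4)=-576.
Local maxima occur where both diagonal entries negative: (-4, -4), (-4, 4), (3, -4), (3, 4). Count: 4.

4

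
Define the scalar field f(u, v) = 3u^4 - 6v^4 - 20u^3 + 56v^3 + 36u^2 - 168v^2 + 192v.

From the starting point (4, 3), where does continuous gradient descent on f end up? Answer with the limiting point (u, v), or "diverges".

(3, 2)

f is separable, so gradient descent decouples: u follows -∂f/∂u, v follows -∂f/∂v.
∂f/∂u = 12u(u - 3)(u - 2); at u=4 this is 96, so u decreases.
∂f/∂v = -24(v - 4)(v - 2)(v - 1); at v=3 this is 48, so v decreases.
u converges to its nearest critical value 3 (a local min of the u-part); v converges to 2. The iterate converges to (3, 2).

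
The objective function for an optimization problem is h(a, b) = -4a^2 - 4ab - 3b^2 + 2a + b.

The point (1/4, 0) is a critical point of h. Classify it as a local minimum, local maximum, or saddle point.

The Hessian of h is constant: H = [[-8, -4], [-4, -6]].
det(H) = (-8)·(-6) − (-4)² = 32.
det(H) > 0 and tr(H) = -14 < 0, so H is negative definite and the point is a local maximum.

local maximum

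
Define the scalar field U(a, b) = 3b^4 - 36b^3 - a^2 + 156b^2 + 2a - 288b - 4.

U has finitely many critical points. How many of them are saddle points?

2

U separates as a function of a plus a function of b, so ∇U=0 decouples.
∂U/∂a = -2(a - 1) = 0 at a ∈ {1}; ∂U/∂b = 12(b - 4)(b - 3)(b - 2) = 0 at b ∈ {2, 3, 4}.
The Hessian is diagonal: diag(U_aa, U_bb). Second derivatives: U_aa(1)=-2; U_bb(2)=24, U_bb(3)=-12, U_bb(4)=24.
Saddle points occur where the two diagonal entries have opposite signs: (1, 2), (1, 4). Count: 2.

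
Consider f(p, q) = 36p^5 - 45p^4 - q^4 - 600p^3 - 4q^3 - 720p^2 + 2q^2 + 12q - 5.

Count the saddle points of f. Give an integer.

6

f separates as a function of p plus a function of q, so ∇f=0 decouples.
∂f/∂p = 180p(p - 4)(p + 1)(p + 2) = 0 at p ∈ {-2, -1, 0, 4}; ∂f/∂q = -4(q - 1)(q + 1)(q + 3) = 0 at q ∈ {-3, -1, 1}.
The Hessian is diagonal: diag(f_pp, f_qq). Second derivatives: f_pp(-2)=-2160, f_pp(-1)=900, f_pp(0)=-1440, f_pp(4)=21600; f_qq(-3)=-32, f_qq(-1)=16, f_qq(1)=-32.
Saddle points occur where the two diagonal entries have opposite signs: (-2, -1), (-1, -3), (-1, 1), (0, -1), (4, -3), (4, 1). Count: 6.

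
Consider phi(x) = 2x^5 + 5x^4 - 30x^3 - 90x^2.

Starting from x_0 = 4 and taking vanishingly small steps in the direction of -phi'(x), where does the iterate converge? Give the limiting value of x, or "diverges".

3

phi'(x) = 10x(x - 3)(x + 2)(x + 3), so phi'(4) = 1680.
Gradient descent moves in the -phi' direction, i.e. x is decreasing.
The nearest critical point in that direction is x = 3, where phi'' = 900 > 0 (a local minimum). The iterate converges there.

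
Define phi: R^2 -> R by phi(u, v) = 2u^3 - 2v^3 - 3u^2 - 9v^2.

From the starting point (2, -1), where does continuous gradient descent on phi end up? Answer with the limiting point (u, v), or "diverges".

phi is separable, so gradient descent decouples: u follows -∂phi/∂u, v follows -∂phi/∂v.
∂phi/∂u = 6u(u - 1); at u=2 this is 12, so u decreases.
∂phi/∂v = -6v(v + 3); at v=-1 this is 12, so v decreases.
u converges to its nearest critical value 1 (a local min of the u-part); v converges to -3. The iterate converges to (1, -3).

(1, -3)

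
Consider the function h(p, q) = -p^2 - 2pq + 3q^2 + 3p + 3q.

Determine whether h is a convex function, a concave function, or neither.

h is quadratic, so its Hessian is the constant matrix H = [[-2, -2], [-2, 6]].
det(H) = -16, tr(H) = 4.
det(H) < 0, so H is indefinite: neither convex nor concave.

neither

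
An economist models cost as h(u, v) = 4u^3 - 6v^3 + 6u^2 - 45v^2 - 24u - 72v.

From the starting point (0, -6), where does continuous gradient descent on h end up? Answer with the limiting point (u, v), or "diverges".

(1, -4)

h is separable, so gradient descent decouples: u follows -∂h/∂u, v follows -∂h/∂v.
∂h/∂u = 12(u - 1)(u + 2); at u=0 this is -24, so u increases.
∂h/∂v = -18(v + 1)(v + 4); at v=-6 this is -180, so v increases.
u converges to its nearest critical value 1 (a local min of the u-part); v converges to -4. The iterate converges to (1, -4).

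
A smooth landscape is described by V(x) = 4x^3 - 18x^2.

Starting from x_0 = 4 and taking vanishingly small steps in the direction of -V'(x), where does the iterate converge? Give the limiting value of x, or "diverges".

V'(x) = 12x(x - 3), so V'(4) = 48.
Gradient descent moves in the -V' direction, i.e. x is decreasing.
The nearest critical point in that direction is x = 3, where V'' = 36 > 0 (a local minimum). The iterate converges there.

3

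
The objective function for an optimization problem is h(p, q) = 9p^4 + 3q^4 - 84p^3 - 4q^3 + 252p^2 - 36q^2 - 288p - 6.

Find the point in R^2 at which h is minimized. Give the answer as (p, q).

(4, 3)

h(p,q) separates as A(p) + B(q) − 6, so its minimum is min A + min B − 6.
A'(p) = 36(p - 4)(p - 2)(p - 1) vanishes at p ∈ {1, 2, 4}; B'(q) = 12q(q - 3)(q + 2) vanishes at q ∈ {-2, 0, 3}.
Local minima of A (where A''>0): A(1)=-111, A(4)=-192. Local minima of B: B(-2)=-64, B(3)=-189.
So the global minimum of h is A(4) + B(3) − 6 = -192 − 189 − 6 = -387, attained at (4, 3).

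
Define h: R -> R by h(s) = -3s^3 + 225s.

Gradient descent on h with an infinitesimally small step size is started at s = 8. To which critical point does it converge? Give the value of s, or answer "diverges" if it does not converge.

h'(s) = -9(s - 5)(s + 5), so h'(8) = -351.
Gradient descent moves in the -h' direction, i.e. s is increasing.
There is no critical point above s=8, and h' keeps the same sign, so the iterate runs off to +∞.

diverges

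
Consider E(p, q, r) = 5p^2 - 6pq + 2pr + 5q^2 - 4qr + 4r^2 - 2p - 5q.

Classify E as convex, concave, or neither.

E is quadratic, so its Hessian is the constant matrix H = [[10, -6, 2], [-6, 10, -4], [2, -4, 8]].
Leading principal minors: 10, 64, 408.
All positive ⇒ H ≻ 0 ⇒ convex.

convex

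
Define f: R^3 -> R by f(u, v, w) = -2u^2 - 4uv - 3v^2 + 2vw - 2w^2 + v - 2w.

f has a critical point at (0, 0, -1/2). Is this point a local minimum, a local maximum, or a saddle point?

The Hessian is constant: H = [[-4, -4, 0], [-4, -6, 2], [0, 2, -4]].
Leading principal minors: Δ₁ = -4, Δ₂ = 8, Δ₃ = -16.
The minors alternate sign starting negative (−, +, −), so H is negative definite: a local maximum.

local maximum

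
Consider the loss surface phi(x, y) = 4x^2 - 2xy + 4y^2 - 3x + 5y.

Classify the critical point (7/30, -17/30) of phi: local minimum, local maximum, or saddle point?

local minimum

The Hessian of phi is constant: H = [[8, -2], [-2, 8]].
det(H) = 8·8 − (-2)² = 60.
det(H) > 0 and tr(H) = 16 > 0, so H is positive definite and the point is a local minimum.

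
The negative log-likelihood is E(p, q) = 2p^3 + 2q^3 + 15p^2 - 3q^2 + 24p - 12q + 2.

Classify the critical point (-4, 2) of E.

saddle point

The mixed partial ∂²E/∂p∂q is 0, so the Hessian at any point is diag(E_pp, E_qq) = diag(6(2p + 5), 6(2q - 1)).
At (-4, 2): H = diag(-18, 18).
The eigenvalues have opposite signs, so H is indefinite: a saddle point.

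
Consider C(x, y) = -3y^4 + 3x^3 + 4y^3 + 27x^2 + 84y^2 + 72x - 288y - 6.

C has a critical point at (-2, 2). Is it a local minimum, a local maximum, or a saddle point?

The mixed partial ∂²C/∂x∂y is 0, so the Hessian at any point is diag(C_xx, C_yy) = diag(18(x + 3), 12(-3y^2 + 2y + 14)).
At (-2, 2): H = diag(18, 72).
Both eigenvalues are positive, so H is positive definite: a local minimum.

local minimum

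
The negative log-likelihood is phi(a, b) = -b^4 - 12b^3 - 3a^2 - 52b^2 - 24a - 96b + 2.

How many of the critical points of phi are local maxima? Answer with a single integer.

2

phi separates as a function of a plus a function of b, so ∇phi=0 decouples.
∂phi/∂a = -6(a + 4) = 0 at a ∈ {-4}; ∂phi/∂b = -4(b + 2)(b + 3)(b + 4) = 0 at b ∈ {-4, -3, -2}.
The Hessian is diagonal: diag(phi_aa, phi_bb). Second derivatives: phi_aa(-4)=-6; phi_bb(-4)=-8, phi_bb(-3)=4, phi_bb(-2)=-8.
Local maxima occur where both diagonal entries negative: (-4, -4), (-4, -2). Count: 2.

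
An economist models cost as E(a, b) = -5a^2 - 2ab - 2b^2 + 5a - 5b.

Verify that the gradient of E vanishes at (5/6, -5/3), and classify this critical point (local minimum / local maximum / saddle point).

∇E = (-10a - 2b + 5, -2a - 4b - 5); substituting (5/6, -5/3) gives ∇E = (0, 0), so (5/6, -5/3) is indeed a critical point.
The Hessian of E is constant: H = [[-10, -2], [-2, -4]].
det(H) = (-10)·(-4) − (-2)² = 36.
det(H) > 0 and tr(H) = -14 < 0, so H is negative definite and the point is a local maximum.

local maximum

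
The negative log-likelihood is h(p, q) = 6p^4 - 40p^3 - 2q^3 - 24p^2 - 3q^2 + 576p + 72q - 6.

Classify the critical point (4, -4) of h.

The mixed partial ∂²h/∂p∂q is 0, so the Hessian at any point is diag(h_pp, h_qq) = diag(24(3p^2 - 10p - 2), -6(2q + 1)).
At (4, -4): H = diag(144, 42).
Both eigenvalues are positive, so H is positive definite: a local minimum.

local minimum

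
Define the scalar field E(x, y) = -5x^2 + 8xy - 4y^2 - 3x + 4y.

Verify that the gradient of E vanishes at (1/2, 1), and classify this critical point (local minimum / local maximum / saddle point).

local maximum

∇E = (-10x + 8y - 3, 8x - 8y + 4); substituting (1/2, 1) gives ∇E = (0, 0), so (1/2, 1) is indeed a critical point.
The Hessian of E is constant: H = [[-10, 8], [8, -8]].
det(H) = (-10)·(-8) − 8² = 16.
det(H) > 0 and tr(H) = -18 < 0, so H is negative definite and the point is a local maximum.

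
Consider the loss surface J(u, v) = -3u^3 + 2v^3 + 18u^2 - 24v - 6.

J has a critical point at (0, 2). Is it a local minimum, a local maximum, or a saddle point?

The mixed partial ∂²J/∂u∂v is 0, so the Hessian at any point is diag(J_uu, J_vv) = diag(18(-u + 2), 12v).
At (0, 2): H = diag(36, 24).
Both eigenvalues are positive, so H is positive definite: a local minimum.

local minimum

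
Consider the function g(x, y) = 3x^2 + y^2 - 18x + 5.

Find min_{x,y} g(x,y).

g(x,y) separates as P(x) + Q(y) + 5, so its minimum is min P + min Q + 5.
P'(x) = 6x - 18 vanishes at x ∈ {3}; Q'(y) = 2y vanishes at y ∈ {0}.
Local minima of P (where P''>0): P(3)=-27. Local minima of Q: Q(0)=0.
So the global minimum of g is P(3) + Q(0) + 5 = -27 + 0 + 5 = -22, attained at (3, 0).

-22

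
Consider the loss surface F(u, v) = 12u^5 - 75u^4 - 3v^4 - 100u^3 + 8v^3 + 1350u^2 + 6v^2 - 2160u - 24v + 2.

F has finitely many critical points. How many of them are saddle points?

F separates as a function of u plus a function of v, so ∇F=0 decouples.
∂F/∂u = 60(u - 4)(u - 3)(u - 1)(u + 3) = 0 at u ∈ {-3, 1, 3, 4}; ∂F/∂v = -12(v - 2)(v - 1)(v + 1) = 0 at v ∈ {-1, 1, 2}.
The Hessian is diagonal: diag(F_uu, F_vv). Second derivatives: F_uu(-3)=-10080, F_uu(1)=1440, F_uu(3)=-720, F_uu(4)=1260; F_vv(-1)=-72, F_vv(1)=24, F_vv(2)=-36.
Saddle points occur where the two diagonal entries have opposite signs: (-3, 1), (1, -1), (1, 2), (3, 1), (4, -1), (4, 2). Count: 6.

6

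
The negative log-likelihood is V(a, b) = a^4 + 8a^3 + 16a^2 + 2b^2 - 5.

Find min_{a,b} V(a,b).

V(a,b) separates as P(a) + Q(b) − 5, so its minimum is min P + min Q − 5.
P'(a) = 4a(a + 2)(a + 4) vanishes at a ∈ {-4, -2, 0}; Q'(b) = 4b vanishes at b ∈ {0}.
Local minima of P (where P''>0): P(-4)=0, P(0)=0. Local minima of Q: Q(0)=0.
So the global minimum of V is P(-4) + Q(0) − 5 = 0 + 0 − 5 = -5, attained at (-4, 0).

-5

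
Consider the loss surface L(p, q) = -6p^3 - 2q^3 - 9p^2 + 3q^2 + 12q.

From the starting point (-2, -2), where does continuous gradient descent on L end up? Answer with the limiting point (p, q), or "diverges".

(-1, -1)

L is separable, so gradient descent decouples: p follows -∂L/∂p, q follows -∂L/∂q.
∂L/∂p = -18p(p + 1); at p=-2 this is -36, so p increases.
∂L/∂q = -6(q - 2)(q + 1); at q=-2 this is -24, so q increases.
p converges to its nearest critical value -1 (a local min of the p-part); q converges to -1. The iterate converges to (-1, -1).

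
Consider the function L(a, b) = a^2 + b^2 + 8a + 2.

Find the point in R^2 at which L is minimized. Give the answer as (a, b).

(-4, 0)

L(a,b) separates as P(a) + Q(b) + 2, so its minimum is min P + min Q + 2.
P'(a) = 2a + 8 vanishes at a ∈ {-4}; Q'(b) = 2b vanishes at b ∈ {0}.
Local minima of P (where P''>0): P(-4)=-16. Local minima of Q: Q(0)=0.
So the global minimum of L is P(-4) + Q(0) + 2 = -16 + 0 + 2 = -14, attained at (-4, 0).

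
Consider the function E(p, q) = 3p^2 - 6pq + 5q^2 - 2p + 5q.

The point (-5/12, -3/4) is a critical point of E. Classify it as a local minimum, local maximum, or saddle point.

local minimum

The Hessian of E is constant: H = [[6, -6], [-6, 10]].
det(H) = 6·10 − (-6)² = 24.
det(H) > 0 and tr(H) = 16 > 0, so H is positive definite and the point is a local minimum.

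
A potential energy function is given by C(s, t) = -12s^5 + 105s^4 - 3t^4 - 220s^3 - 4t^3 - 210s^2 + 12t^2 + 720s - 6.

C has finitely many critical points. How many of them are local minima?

C separates as a function of s plus a function of t, so ∇C=0 decouples.
∂C/∂s = -60(s - 4)(s - 3)(s - 1)(s + 1) = 0 at s ∈ {-1, 1, 3, 4}; ∂C/∂t = -12t(t - 1)(t + 2) = 0 at t ∈ {-2, 0, 1}.
The Hessian is diagonal: diag(C_ss, C_tt). Second derivatives: C_ss(-1)=2400, C_ss(1)=-720, C_ss(3)=480, C_ss(4)=-900; C_tt(-2)=-72, C_tt(0)=24, C_tt(1)=-36.
Local minima occur where both diagonal entries positive: (-1, 0), (3, 0). Count: 2.

2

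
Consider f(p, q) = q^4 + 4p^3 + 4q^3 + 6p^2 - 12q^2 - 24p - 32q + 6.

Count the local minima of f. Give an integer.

f separates as a function of p plus a function of q, so ∇f=0 decouples.
∂f/∂p = 12(p - 1)(p + 2) = 0 at p ∈ {-2, 1}; ∂f/∂q = 4(q - 2)(q + 1)(q + 4) = 0 at q ∈ {-4, -1, 2}.
The Hessian is diagonal: diag(f_pp, f_qq). Second derivatives: f_pp(-2)=-36, f_pp(1)=36; f_qq(-4)=72, f_qq(-1)=-36, f_qq(2)=72.
Local minima occur where both diagonal entries positive: (1, -4), (1, 2). Count: 2.

2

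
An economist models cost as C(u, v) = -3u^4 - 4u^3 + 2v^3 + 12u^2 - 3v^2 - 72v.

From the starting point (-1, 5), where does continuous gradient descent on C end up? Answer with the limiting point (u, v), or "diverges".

(0, 4)

C is separable, so gradient descent decouples: u follows -∂C/∂u, v follows -∂C/∂v.
∂C/∂u = -12u(u - 1)(u + 2); at u=-1 this is -24, so u increases.
∂C/∂v = 6(v - 4)(v + 3); at v=5 this is 48, so v decreases.
u converges to its nearest critical value 0 (a local min of the u-part); v converges to 4. The iterate converges to (0, 4).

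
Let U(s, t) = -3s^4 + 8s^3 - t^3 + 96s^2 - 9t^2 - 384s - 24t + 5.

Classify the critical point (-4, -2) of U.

local maximum

The mixed partial ∂²U/∂s∂t is 0, so the Hessian at any point is diag(U_ss, U_tt) = diag(12(-3s^2 + 4s + 16), -6(t + 3)).
At (-4, -2): H = diag(-576, -6).
Both eigenvalues are negative, so H is negative definite: a local maximum.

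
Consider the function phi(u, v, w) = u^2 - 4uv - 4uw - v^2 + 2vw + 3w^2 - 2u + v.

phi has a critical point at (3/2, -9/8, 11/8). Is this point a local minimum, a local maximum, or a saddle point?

The Hessian is constant: H = [[2, -4, -4], [-4, -2, 2], [-4, 2, 6]].
Leading principal minors: Δ₁ = 2, Δ₂ = -20, Δ₃ = -32.
The minors fit neither the all-positive nor the alternating-sign pattern, so H is indefinite: a saddle point.

saddle point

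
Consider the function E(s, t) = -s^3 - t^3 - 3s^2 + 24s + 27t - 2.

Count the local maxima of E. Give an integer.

1

E separates as a function of s plus a function of t, so ∇E=0 decouples.
∂E/∂s = -3(s - 2)(s + 4) = 0 at s ∈ {-4, 2}; ∂E/∂t = -3(t - 3)(t + 3) = 0 at t ∈ {-3, 3}.
The Hessian is diagonal: diag(E_ss, E_tt). Second derivatives: E_ss(-4)=18, E_ss(2)=-18; E_tt(-3)=18, E_tt(3)=-18.
Local maxima occur where both diagonal entries negative: (2, 3). Count: 1.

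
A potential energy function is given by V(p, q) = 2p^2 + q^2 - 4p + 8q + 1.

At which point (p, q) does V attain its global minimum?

(1, -4)

V(p,q) separates as A(p) + B(q) + 1, so its minimum is min A + min B + 1.
A'(p) = 4p - 4 vanishes at p ∈ {1}; B'(q) = 2q + 8 vanishes at q ∈ {-4}.
Local minima of A (where A''>0): A(1)=-2. Local minima of B: B(-4)=-16.
So the global minimum of V is A(1) + B(-4) + 1 = -2 − 16 + 1 = -17, attained at (1, -4).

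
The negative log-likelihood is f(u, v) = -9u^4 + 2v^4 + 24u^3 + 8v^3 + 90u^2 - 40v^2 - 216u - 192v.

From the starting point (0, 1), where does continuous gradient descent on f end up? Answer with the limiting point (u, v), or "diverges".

f is separable, so gradient descent decouples: u follows -∂f/∂u, v follows -∂f/∂v.
∂f/∂u = -36(u - 3)(u - 1)(u + 2); at u=0 this is -216, so u increases.
∂f/∂v = 8(v - 3)(v + 2)(v + 4); at v=1 this is -240, so v increases.
u converges to its nearest critical value 1 (a local min of the u-part); v converges to 3. The iterate converges to (1, 3).

(1, 3)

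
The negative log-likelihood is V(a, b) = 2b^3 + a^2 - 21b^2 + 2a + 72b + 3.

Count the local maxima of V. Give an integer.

V separates as a function of a plus a function of b, so ∇V=0 decouples.
∂V/∂a = 2(a + 1) = 0 at a ∈ {-1}; ∂V/∂b = 6(b - 4)(b - 3) = 0 at b ∈ {3, 4}.
The Hessian is diagonal: diag(V_aa, V_bb). Second derivatives: V_aa(-1)=2; V_bb(3)=-6, V_bb(4)=6.
Local maxima occur where both diagonal entries negative: none. Count: 0.

0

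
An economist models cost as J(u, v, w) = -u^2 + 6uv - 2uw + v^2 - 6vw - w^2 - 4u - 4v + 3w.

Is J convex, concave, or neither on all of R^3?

J is quadratic, so its Hessian is the constant matrix H = [[-2, 6, -2], [6, 2, -6], [-2, -6, -2]].
Leading principal minors: -2, -40, 288.
Neither pattern holds ⇒ H is indefinite ⇒ neither convex nor concave.

neither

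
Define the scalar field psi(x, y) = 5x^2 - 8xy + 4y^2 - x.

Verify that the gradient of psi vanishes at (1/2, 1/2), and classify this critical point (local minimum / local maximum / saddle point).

local minimum

∇psi = (10x - 8y - 1, -8x + 8y); substituting (1/2, 1/2) gives ∇psi = (0, 0), so (1/2, 1/2) is indeed a critical point.
The Hessian of psi is constant: H = [[10, -8], [-8, 8]].
det(H) = 10·8 − (-8)² = 16.
det(H) > 0 and tr(H) = 18 > 0, so H is positive definite and the point is a local minimum.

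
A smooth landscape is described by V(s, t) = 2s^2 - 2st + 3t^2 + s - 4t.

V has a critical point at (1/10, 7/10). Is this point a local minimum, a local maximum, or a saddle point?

local minimum

The Hessian of V is constant: H = [[4, -2], [-2, 6]].
det(H) = 4·6 − (-2)² = 20.
det(H) > 0 and tr(H) = 10 > 0, so H is positive definite and the point is a local minimum.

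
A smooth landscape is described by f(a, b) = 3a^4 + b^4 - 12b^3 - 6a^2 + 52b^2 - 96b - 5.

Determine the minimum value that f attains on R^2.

-72

f(a,b) separates as P(a) + Q(b) − 5, so its minimum is min P + min Q − 5.
P'(a) = 12a(a - 1)(a + 1) vanishes at a ∈ {-1, 0, 1}; Q'(b) = 4(b - 4)(b - 3)(b - 2) vanishes at b ∈ {2, 3, 4}.
Local minima of P (where P''>0): P(-1)=-3, P(1)=-3. Local minima of Q: Q(2)=-64, Q(4)=-64.
So the global minimum of f is P(-1) + Q(2) − 5 = -3 − 64 − 5 = -72, attained at (-1, 2).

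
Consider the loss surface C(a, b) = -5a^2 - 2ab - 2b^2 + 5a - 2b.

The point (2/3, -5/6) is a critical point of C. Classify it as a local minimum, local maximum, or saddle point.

local maximum

The Hessian of C is constant: H = [[-10, -2], [-2, -4]].
det(H) = (-10)·(-4) − (-2)² = 36.
det(H) > 0 and tr(H) = -14 < 0, so H is negative definite and the point is a local maximum.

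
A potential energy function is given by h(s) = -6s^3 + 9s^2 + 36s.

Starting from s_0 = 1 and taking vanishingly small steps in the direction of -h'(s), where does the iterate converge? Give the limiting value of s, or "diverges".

h'(s) = -18(s - 2)(s + 1), so h'(1) = 36.
Gradient descent moves in the -h' direction, i.e. s is decreasing.
The nearest critical point in that direction is s = -1, where h'' = 54 > 0 (a local minimum). The iterate converges there.

-1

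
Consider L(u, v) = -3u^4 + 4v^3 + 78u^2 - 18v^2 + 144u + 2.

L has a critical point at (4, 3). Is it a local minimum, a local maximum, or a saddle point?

saddle point

The mixed partial ∂²L/∂u∂v is 0, so the Hessian at any point is diag(L_uu, L_vv) = diag(12(-3u^2 + 13), 12(2v - 3)).
At (4, 3): H = diag(-420, 36).
The eigenvalues have opposite signs, so H is indefinite: a saddle point.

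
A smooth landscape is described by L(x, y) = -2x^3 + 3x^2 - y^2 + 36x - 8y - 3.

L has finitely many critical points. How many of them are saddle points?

L separates as a function of x plus a function of y, so ∇L=0 decouples.
∂L/∂x = -6(x - 3)(x + 2) = 0 at x ∈ {-2, 3}; ∂L/∂y = -2(y + 4) = 0 at y ∈ {-4}.
The Hessian is diagonal: diag(L_xx, L_yy). Second derivatives: L_xx(-2)=30, L_xx(3)=-30; L_yy(-4)=-2.
Saddle points occur where the two diagonal entries have opposite signs: (-2, -4). Count: 1.

1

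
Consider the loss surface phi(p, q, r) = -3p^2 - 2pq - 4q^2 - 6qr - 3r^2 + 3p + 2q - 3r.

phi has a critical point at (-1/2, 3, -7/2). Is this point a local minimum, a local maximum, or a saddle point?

local maximum

The Hessian is constant: H = [[-6, -2, 0], [-2, -8, -6], [0, -6, -6]].
Leading principal minors: Δ₁ = -6, Δ₂ = 44, Δ₃ = -48.
The minors alternate sign starting negative (−, +, −), so H is negative definite: a local maximum.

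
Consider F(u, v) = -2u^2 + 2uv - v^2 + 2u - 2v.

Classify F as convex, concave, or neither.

F is quadratic, so its Hessian is the constant matrix H = [[-4, 2], [2, -2]].
det(H) = 4, tr(H) = -6.
det(H) > 0 and tr(H) < 0, so H is negative definite everywhere: concave.

concave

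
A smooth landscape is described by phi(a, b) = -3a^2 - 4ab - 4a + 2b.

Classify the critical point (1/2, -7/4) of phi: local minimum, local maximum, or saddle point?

saddle point

The Hessian of phi is constant: H = [[-6, -4], [-4, 0]].
det(H) = (-6)·0 − (-4)² = -16.
Since det(H) < 0, H is indefinite and the critical point is a saddle point.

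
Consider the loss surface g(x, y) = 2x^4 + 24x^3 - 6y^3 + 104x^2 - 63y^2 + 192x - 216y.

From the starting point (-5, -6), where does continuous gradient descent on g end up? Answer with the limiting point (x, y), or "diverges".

(-4, -4)

g is separable, so gradient descent decouples: x follows -∂g/∂x, y follows -∂g/∂y.
∂g/∂x = 8(x + 2)(x + 3)(x + 4); at x=-5 this is -48, so x increases.
∂g/∂y = -18(y + 3)(y + 4); at y=-6 this is -108, so y increases.
x converges to its nearest critical value -4 (a local min of the x-part); y converges to -4. The iterate converges to (-4, -4).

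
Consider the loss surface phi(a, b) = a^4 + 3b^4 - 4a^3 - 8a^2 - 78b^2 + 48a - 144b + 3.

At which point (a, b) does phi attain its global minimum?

phi(a,b) separates as P(a) + Q(b) + 3, so its minimum is min P + min Q + 3.
P'(a) = 4(a - 3)(a - 2)(a + 2) vanishes at a ∈ {-2, 2, 3}; Q'(b) = 12(b - 4)(b + 1)(b + 3) vanishes at b ∈ {-3, -1, 4}.
Local minima of P (where P''>0): P(-2)=-80, P(3)=45. Local minima of Q: Q(-3)=-27, Q(4)=-1056.
So the global minimum of phi is P(-2) + Q(4) + 3 = -80 − 1056 + 3 = -1133, attained at (-2, 4).

(-2, 4)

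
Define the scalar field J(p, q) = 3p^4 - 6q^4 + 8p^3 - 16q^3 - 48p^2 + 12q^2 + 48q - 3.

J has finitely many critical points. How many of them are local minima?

J separates as a function of p plus a function of q, so ∇J=0 decouples.
∂J/∂p = 12p(p - 2)(p + 4) = 0 at p ∈ {-4, 0, 2}; ∂J/∂q = -24(q - 1)(q + 1)(q + 2) = 0 at q ∈ {-2, -1, 1}.
The Hessian is diagonal: diag(J_pp, J_qq). Second derivatives: J_pp(-4)=288, J_pp(0)=-96, J_pp(2)=144; J_qq(-2)=-72, J_qq(-1)=48, J_qq(1)=-144.
Local minima occur where both diagonal entries positive: (-4, -1), (2, -1). Count: 2.

2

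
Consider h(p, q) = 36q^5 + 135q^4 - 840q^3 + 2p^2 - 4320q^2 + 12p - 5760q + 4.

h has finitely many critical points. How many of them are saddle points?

h separates as a function of p plus a function of q, so ∇h=0 decouples.
∂h/∂p = 4(p + 3) = 0 at p ∈ {-3}; ∂h/∂q = 180(q - 4)(q + 1)(q + 2)(q + 4) = 0 at q ∈ {-4, -2, -1, 4}.
The Hessian is diagonal: diag(h_pp, h_qq). Second derivatives: h_pp(-3)=4; h_qq(-4)=-8640, h_qq(-2)=2160, h_qq(-1)=-2700, h_qq(4)=43200.
Saddle points occur where the two diagonal entries have opposite signs: (-3, -4), (-3, -1). Count: 2.

2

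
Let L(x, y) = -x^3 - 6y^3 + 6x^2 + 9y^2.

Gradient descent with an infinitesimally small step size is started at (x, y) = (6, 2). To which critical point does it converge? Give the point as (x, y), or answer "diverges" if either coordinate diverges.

L is separable, so gradient descent decouples: x follows -∂L/∂x, y follows -∂L/∂y.
∂L/∂x = -3x(x - 4); at x=6 this is -36, so x increases.
∂L/∂y = -18y(y - 1); at y=2 this is -36, so y increases.
The x-coordinate has no critical point in that direction and runs off to infinity.

diverges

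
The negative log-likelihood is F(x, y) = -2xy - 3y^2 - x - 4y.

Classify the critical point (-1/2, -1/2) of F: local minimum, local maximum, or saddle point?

The Hessian of F is constant: H = [[0, -2], [-2, -6]].
det(H) = 0·(-6) − (-2)² = -4.
Since det(H) < 0, H is indefinite and the critical point is a saddle point.

saddle point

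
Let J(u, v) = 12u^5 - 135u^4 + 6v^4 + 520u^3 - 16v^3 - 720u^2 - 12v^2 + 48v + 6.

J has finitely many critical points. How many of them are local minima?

4

J separates as a function of u plus a function of v, so ∇J=0 decouples.
∂J/∂u = 60u(u - 4)(u - 3)(u - 2) = 0 at u ∈ {0, 2, 3, 4}; ∂J/∂v = 24(v - 2)(v - 1)(v + 1) = 0 at v ∈ {-1, 1, 2}.
The Hessian is diagonal: diag(J_uu, J_vv). Second derivatives: J_uu(0)=-1440, J_uu(2)=240, J_uu(3)=-180, J_uu(4)=480; J_vv(-1)=144, J_vv(1)=-48, J_vv(2)=72.
Local minima occur where both diagonal entries positive: (2, -1), (2, 2), (4, -1), (4, 2). Count: 4.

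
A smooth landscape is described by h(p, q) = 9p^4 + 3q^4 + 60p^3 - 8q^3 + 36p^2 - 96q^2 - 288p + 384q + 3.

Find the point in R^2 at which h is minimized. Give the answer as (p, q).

h(p,q) separates as A(p) + B(q) + 3, so its minimum is min A + min B + 3.
A'(p) = 36(p - 1)(p + 2)(p + 4) vanishes at p ∈ {-4, -2, 1}; B'(q) = 12(q - 4)(q - 2)(q + 4) vanishes at q ∈ {-4, 2, 4}.
Local minima of A (where A''>0): A(-4)=192, A(1)=-183. Local minima of B: B(-4)=-1792, B(4)=256.
So the global minimum of h is A(1) + B(-4) + 3 = -183 − 1792 + 3 = -1972, attained at (1, -4).

(1, -4)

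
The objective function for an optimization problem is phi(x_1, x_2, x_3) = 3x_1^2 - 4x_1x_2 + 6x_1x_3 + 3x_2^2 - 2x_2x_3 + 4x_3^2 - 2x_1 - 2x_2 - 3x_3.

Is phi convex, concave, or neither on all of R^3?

phi is quadratic, so its Hessian is the constant matrix H = [[6, -4, 6], [-4, 6, -2], [6, -2, 8]].
Leading principal minors: 6, 20, 16.
All positive ⇒ H ≻ 0 ⇒ convex.

convex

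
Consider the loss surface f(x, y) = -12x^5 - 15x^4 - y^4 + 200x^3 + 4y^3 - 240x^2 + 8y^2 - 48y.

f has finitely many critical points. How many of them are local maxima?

4

f separates as a function of x plus a function of y, so ∇f=0 decouples.
∂f/∂x = -60x(x - 2)(x - 1)(x + 4) = 0 at x ∈ {-4, 0, 1, 2}; ∂f/∂y = -4(y - 3)(y - 2)(y + 2) = 0 at y ∈ {-2, 2, 3}.
The Hessian is diagonal: diag(f_xx, f_yy). Second derivatives: f_xx(-4)=7200, f_xx(0)=-480, f_xx(1)=300, f_xx(2)=-720; f_yy(-2)=-80, f_yy(2)=16, f_yy(3)=-20.
Local maxima occur where both diagonal entries negative: (0, -2), (0, 3), (2, -2), (2, 3). Count: 4.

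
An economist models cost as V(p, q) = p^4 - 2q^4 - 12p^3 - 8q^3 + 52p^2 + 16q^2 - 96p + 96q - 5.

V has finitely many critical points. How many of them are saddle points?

5

V separates as a function of p plus a function of q, so ∇V=0 decouples.
∂V/∂p = 4(p - 4)(p - 3)(p - 2) = 0 at p ∈ {2, 3, 4}; ∂V/∂q = -8(q - 2)(q + 2)(q + 3) = 0 at q ∈ {-3, -2, 2}.
The Hessian is diagonal: diag(V_pp, V_qq). Second derivatives: V_pp(2)=8, V_pp(3)=-4, V_pp(4)=8; V_qq(-3)=-40, V_qq(-2)=32, V_qq(2)=-160.
Saddle points occur where the two diagonal entries have opposite signs: (2, -3), (2, 2), (3, -2), (4, -3), (4, 2). Count: 5.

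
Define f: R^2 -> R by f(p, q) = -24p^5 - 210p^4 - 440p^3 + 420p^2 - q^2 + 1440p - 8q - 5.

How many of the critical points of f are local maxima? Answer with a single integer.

2

f separates as a function of p plus a function of q, so ∇f=0 decouples.
∂f/∂p = -120(p - 1)(p + 1)(p + 3)(p + 4) = 0 at p ∈ {-4, -3, -1, 1}; ∂f/∂q = -2(q + 4) = 0 at q ∈ {-4}.
The Hessian is diagonal: diag(f_pp, f_qq). Second derivatives: f_pp(-4)=1800, f_pp(-3)=-960, f_pp(-1)=1440, f_pp(1)=-4800; f_qq(-4)=-2.
Local maxima occur where both diagonal entries negative: (-3, -4), (1, -4). Count: 2.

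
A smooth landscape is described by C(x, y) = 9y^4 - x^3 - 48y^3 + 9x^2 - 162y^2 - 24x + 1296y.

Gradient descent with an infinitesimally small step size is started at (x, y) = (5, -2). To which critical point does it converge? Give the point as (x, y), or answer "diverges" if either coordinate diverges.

C is separable, so gradient descent decouples: x follows -∂C/∂x, y follows -∂C/∂y.
∂C/∂x = -3(x - 4)(x - 2); at x=5 this is -9, so x increases.
∂C/∂y = 36(y - 4)(y - 3)(y + 3); at y=-2 this is 1080, so y decreases.
The x-coordinate has no critical point in that direction and runs off to infinity.

diverges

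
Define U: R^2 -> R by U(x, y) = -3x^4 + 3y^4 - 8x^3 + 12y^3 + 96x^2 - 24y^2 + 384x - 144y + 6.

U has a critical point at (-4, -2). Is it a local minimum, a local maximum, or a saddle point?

The mixed partial ∂²U/∂x∂y is 0, so the Hessian at any point is diag(U_xx, U_yy) = diag(12(-3x^2 - 4x + 16), 12(3y^2 + 6y - 4)).
At (-4, -2): H = diag(-192, -48).
Both eigenvalues are negative, so H is negative definite: a local maximum.

local maximum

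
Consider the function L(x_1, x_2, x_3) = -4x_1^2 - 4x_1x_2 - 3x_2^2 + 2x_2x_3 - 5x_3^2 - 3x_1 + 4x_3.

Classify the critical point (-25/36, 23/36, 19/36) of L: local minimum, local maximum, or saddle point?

The Hessian is constant: H = [[-8, -4, 0], [-4, -6, 2], [0, 2, -10]].
Leading principal minors: Δ₁ = -8, Δ₂ = 32, Δ₃ = -288.
The minors alternate sign starting negative (−, +, −), so H is negative definite: a local maximum.

local maximum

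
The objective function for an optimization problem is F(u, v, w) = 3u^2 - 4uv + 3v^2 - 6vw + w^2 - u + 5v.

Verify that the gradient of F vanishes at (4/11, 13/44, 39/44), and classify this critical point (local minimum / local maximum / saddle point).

saddle point

∇F = (6u - 4v - 1, -4u + 6v - 6w + 5, -6v + 2w); substituting (4/11, 13/44, 39/44) gives ∇F = (0, 0, 0), so (4/11, 13/44, 39/44) is indeed a critical point.
The Hessian is constant: H = [[6, -4, 0], [-4, 6, -6], [0, -6, 2]].
Leading principal minors: Δ₁ = 6, Δ₂ = 20, Δ₃ = -176.
The minors fit neither the all-positive nor the alternating-sign pattern, so H is indefinite: a saddle point.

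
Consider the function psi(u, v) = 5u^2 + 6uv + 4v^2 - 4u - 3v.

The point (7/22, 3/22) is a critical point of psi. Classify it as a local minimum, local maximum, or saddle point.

local minimum

The Hessian of psi is constant: H = [[10, 6], [6, 8]].
det(H) = 10·8 − 6² = 44.
det(H) > 0 and tr(H) = 18 > 0, so H is positive definite and the point is a local minimum.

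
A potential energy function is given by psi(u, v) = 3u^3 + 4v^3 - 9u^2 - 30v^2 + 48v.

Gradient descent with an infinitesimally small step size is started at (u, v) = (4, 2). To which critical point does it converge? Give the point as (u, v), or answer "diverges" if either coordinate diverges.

(2, 4)

psi is separable, so gradient descent decouples: u follows -∂psi/∂u, v follows -∂psi/∂v.
∂psi/∂u = 9u(u - 2); at u=4 this is 72, so u decreases.
∂psi/∂v = 12(v - 4)(v - 1); at v=2 this is -24, so v increases.
u converges to its nearest critical value 2 (a local min of the u-part); v converges to 4. The iterate converges to (2, 4).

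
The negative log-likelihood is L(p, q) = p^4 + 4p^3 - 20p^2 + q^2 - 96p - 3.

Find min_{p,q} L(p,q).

L(p,q) separates as A(p) + B(q) − 3, so its minimum is min A + min B − 3.
A'(p) = 4(p - 3)(p + 2)(p + 4) vanishes at p ∈ {-4, -2, 3}; B'(q) = 2q vanishes at q ∈ {0}.
Local minima of A (where A''>0): A(-4)=64, A(3)=-279. Local minima of B: B(0)=0.
So the global minimum of L is A(3) + B(0) − 3 = -279 + 0 − 3 = -282, attained at (3, 0).

-282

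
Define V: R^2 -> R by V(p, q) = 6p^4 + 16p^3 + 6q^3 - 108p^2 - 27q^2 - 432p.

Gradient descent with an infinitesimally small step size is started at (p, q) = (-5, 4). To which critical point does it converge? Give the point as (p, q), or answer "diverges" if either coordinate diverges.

(-3, 3)

V is separable, so gradient descent decouples: p follows -∂V/∂p, q follows -∂V/∂q.
∂V/∂p = 24(p - 3)(p + 2)(p + 3); at p=-5 this is -1152, so p increases.
∂V/∂q = 18q(q - 3); at q=4 this is 72, so q decreases.
p converges to its nearest critical value -3 (a local min of the p-part); q converges to 3. The iterate converges to (-3, 3).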